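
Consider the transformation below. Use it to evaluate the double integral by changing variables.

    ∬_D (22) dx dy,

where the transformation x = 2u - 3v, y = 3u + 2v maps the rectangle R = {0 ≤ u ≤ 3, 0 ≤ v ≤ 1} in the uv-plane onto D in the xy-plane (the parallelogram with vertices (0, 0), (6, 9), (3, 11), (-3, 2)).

Compute the Jacobian determinant of (x, y) with respect to (u, v):

    ∂(x,y)/∂(u,v) = | 2  -3 | = (2)(2) - (-3)(3) = 13.
                   | 3  2 |

Its absolute value is |J| = 13 (the area scaling factor).

Substituting x = 2u - 3v, y = 3u + 2v into the integrand,

    22 → 22,

so the integral becomes

    ∬_R (22) · |J| du dv = ∫_0^3 ∫_0^1 (286) dv du.

Inner (v): 286.
Outer (u): 858.

Therefore ∬_D (22) dx dy = 858.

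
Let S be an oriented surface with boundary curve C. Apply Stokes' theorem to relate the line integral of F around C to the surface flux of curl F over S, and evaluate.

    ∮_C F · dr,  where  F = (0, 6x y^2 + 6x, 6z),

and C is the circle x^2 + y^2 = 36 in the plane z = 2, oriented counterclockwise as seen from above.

Let S be the flat disk x^2 + y^2 ≤ 36 in the plane z = 2, with upward unit normal n̂ = ẑ. By Stokes' theorem,

    ∮_C F · dr = ∬_S (∇ × F) · n̂ dS = ∬_D (curl F)_z dA,

where D is the disk x^2 + y^2 ≤ 36.

Compute the curl of F = (0, 6x y^2 + 6x, 6z):
    (∇ × F)_x = ∂F_z/∂y - ∂F_y/∂z = 0,
    (∇ × F)_y = ∂F_x/∂z - ∂F_z/∂x = 0,
    (∇ × F)_z = ∂F_y/∂x - ∂F_x/∂y = 6y^2 + 6.

On z = 2, (curl F)_z = 6y^2 + 6.

Convert to polar (x = r cos θ, y = r sin θ, dA = r dr dθ); the integrand becomes 6r^2sin(θ)^2 + 6, so

    ∬_D (curl F)_z dA = ∫_0^{2π} ∫_0^{6} (6r^2sin(θ)^2 + 6) · r dr dθ.

Inner (r from 0 to 6): 1944sin(θ)^2 + 108.
Outer (θ from 0 to 2π): 2160π.

Therefore ∮_C F · dr = 2160π.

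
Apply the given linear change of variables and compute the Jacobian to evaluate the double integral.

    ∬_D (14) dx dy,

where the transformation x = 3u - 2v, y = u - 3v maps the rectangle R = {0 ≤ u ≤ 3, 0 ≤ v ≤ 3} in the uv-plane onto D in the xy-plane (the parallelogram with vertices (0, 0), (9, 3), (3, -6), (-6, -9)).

Compute the Jacobian determinant of (x, y) with respect to (u, v):

    ∂(x,y)/∂(u,v) = | 3  -2 | = (3)(-3) - (-2)(1) = -7.
                   | 1  -3 |

Its absolute value is |J| = 7 (the area scaling factor).

Substituting x = 3u - 2v, y = u - 3v into the integrand,

    14 → 14,

so the integral becomes

    ∬_R (14) · |J| du dv = ∫_0^3 ∫_0^3 (98) dv du.

Inner (v): 294.
Outer (u): 882.

Therefore ∬_D (14) dx dy = 882.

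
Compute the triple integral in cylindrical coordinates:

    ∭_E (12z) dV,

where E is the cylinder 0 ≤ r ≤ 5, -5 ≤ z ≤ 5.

In cylindrical coordinates, x = r cos(θ), y = r sin(θ), z = z, and dV = r dr dθ dz.

The integrand becomes 12z, so

    ∭_E (12z) dV = ∫_{0}^{2π} ∫_{0}^{5} ∫_{-5}^{5} (12z) · r dz dr dθ.

Inner (z): 0.
Middle (r from 0 to 5): 0.
Outer (θ): 0.

Therefore the triple integral equals 0.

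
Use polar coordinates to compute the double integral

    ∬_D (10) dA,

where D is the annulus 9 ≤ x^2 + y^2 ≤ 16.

The region D is 3 ≤ r ≤ 4, 0 ≤ θ ≤ 2π in polar coordinates, where x = r cos(θ), y = r sin(θ), and dA = r dr dθ.

Under the substitution, the integrand becomes 10, so

    ∬_D (10) dA = ∫_{0}^{2π} ∫_{3}^{4} (10) · r dr dθ.

Inner integral (in r): ∫_{3}^{4} (10) · r dr = 35.

Outer integral (in θ): ∫_{0}^{2π} (35) dθ = 70π.

Therefore ∬_D (10) dA = 70π.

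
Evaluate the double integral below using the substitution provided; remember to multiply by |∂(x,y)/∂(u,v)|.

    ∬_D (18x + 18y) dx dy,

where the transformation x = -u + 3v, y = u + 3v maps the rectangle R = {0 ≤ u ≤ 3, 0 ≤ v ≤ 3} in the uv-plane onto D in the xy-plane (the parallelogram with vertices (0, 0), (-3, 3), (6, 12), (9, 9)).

Compute the Jacobian determinant of (x, y) with respect to (u, v):

    ∂(x,y)/∂(u,v) = | -1  3 | = (-1)(3) - (3)(1) = -6.
                   | 1  3 |

Its absolute value is |J| = 6 (the area scaling factor).

Substituting x = -u + 3v, y = u + 3v into the integrand,

    18x + 18y → 108v,

so the integral becomes

    ∬_R (108v) · |J| du dv = ∫_0^3 ∫_0^3 (648v) dv du.

Inner (v): 2916.
Outer (u): 8748.

Therefore ∬_D (18x + 18y) dx dy = 8748.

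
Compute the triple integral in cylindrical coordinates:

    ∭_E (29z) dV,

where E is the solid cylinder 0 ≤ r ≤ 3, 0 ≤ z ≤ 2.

In cylindrical coordinates, x = r cos(θ), y = r sin(θ), z = z, and dV = r dr dθ dz.

The integrand becomes 29z, so

    ∭_E (29z) dV = ∫_{0}^{2π} ∫_{0}^{3} ∫_{0}^{2} (29z) · r dz dr dθ.

Inner (z): 58r.
Middle (r from 0 to 3): 261.
Outer (θ): 522π.

Therefore the triple integral equals 522π.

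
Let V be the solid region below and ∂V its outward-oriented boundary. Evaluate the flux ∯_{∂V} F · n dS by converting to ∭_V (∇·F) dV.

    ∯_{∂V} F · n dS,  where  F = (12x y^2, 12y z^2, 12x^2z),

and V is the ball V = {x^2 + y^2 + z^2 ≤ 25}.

By the divergence theorem,

    ∯_{∂V} F · n dS = ∭_V (∇ · F) dV.

Compute the divergence:
    ∇ · F = ∂F_x/∂x + ∂F_y/∂y + ∂F_z/∂z = 12y^2 + 12z^2 + 12x^2 = 12x^2 + 12y^2 + 12z^2.

In spherical coordinates, x = ρ sin(φ) cos(θ), y = ρ sin(φ) sin(θ), z = ρ cos(φ), dV = ρ^2 sin(φ) dρ dφ dθ, with 0 ≤ ρ ≤ 5, 0 ≤ φ ≤ π, 0 ≤ θ ≤ 2π.

The integrand, after substitution and multiplying by the volume element, becomes (12ρ^2) · ρ^2 sin(φ), so

    ∭_V (∇·F) dV = ∫_0^{2π} ∫_0^{π} ∫_0^{5} (12ρ^2) · ρ^2 sin(φ) dρ dφ dθ.

Inner (ρ from 0 to 5): 7500sin(φ).
Middle (φ from 0 to π): 15000.
Outer (θ from 0 to 2π): 30000π.

Therefore ∯_{∂V} F · n dS = 30000π.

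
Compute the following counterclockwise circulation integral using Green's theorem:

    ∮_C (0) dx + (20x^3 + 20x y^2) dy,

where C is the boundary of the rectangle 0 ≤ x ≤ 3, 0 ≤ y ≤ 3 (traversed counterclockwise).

Green's theorem converts the closed line integral into a double integral over the enclosed region D:

    ∮_C P dx + Q dy = ∬_D (∂Q/∂x - ∂P/∂y) dA.

Here P = 0, Q = 20x^3 + 20x y^2, so

    ∂Q/∂x = 60x^2 + 20y^2,    ∂P/∂y = 0,
    ∂Q/∂x - ∂P/∂y = 60x^2 + 20y^2.

D is the region 0 ≤ x ≤ 3, 0 ≤ y ≤ 3. Evaluating the double integral:

    ∬_D (60x^2 + 20y^2) dA = ∫_0^{3} ∫_0^{3} (60x^2 + 20y^2) dy dx.

Inner (y from 0 to 3): 180x^2 + 180.
Outer (x from 0 to 3): 2160.

Therefore ∮_C P dx + Q dy = 2160.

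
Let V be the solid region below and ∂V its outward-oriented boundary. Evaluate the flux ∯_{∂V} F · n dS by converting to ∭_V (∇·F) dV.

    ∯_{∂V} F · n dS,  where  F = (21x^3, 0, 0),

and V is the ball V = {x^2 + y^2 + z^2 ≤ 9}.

By the divergence theorem,

    ∯_{∂V} F · n dS = ∭_V (∇ · F) dV.

Compute the divergence:
    ∇ · F = ∂F_x/∂x + ∂F_y/∂y + ∂F_z/∂z = 63x^2 + 0 + 0 = 63x^2.

In spherical coordinates, x = ρ sin(φ) cos(θ), y = ρ sin(φ) sin(θ), z = ρ cos(φ), dV = ρ^2 sin(φ) dρ dφ dθ, with 0 ≤ ρ ≤ 3, 0 ≤ φ ≤ π, 0 ≤ θ ≤ 2π.

The integrand, after substitution and multiplying by the volume element, becomes (63ρ^2sin(φ)^2cos(θ)^2) · ρ^2 sin(φ), so

    ∭_V (∇·F) dV = ∫_0^{2π} ∫_0^{π} ∫_0^{3} (63ρ^2sin(φ)^2cos(θ)^2) · ρ^2 sin(φ) dρ dφ dθ.

Inner (ρ from 0 to 3): 15309sin(φ)^3cos(θ)^2/5.
Middle (φ from 0 to π): 20412cos(θ)^2/5.
Outer (θ from 0 to 2π): 20412π/5.

Therefore ∯_{∂V} F · n dS = 20412π/5.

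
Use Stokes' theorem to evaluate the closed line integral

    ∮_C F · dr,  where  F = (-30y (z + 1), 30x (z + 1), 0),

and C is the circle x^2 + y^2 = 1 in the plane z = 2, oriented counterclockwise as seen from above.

Let S be the flat disk x^2 + y^2 ≤ 1 in the plane z = 2, with upward unit normal n̂ = ẑ. By Stokes' theorem,

    ∮_C F · dr = ∬_S (∇ × F) · n̂ dS = ∬_D (curl F)_z dA,

where D is the disk x^2 + y^2 ≤ 1.

Compute the curl of F = (-30y (z + 1), 30x (z + 1), 0):
    (∇ × F)_x = ∂F_z/∂y - ∂F_y/∂z = -30x,
    (∇ × F)_y = ∂F_x/∂z - ∂F_z/∂x = -30y,
    (∇ × F)_z = ∂F_y/∂x - ∂F_x/∂y = 60z + 60.

On z = 2, (curl F)_z = 180.

Convert to polar (x = r cos θ, y = r sin θ, dA = r dr dθ); the integrand becomes 180, so

    ∬_D (curl F)_z dA = ∫_0^{2π} ∫_0^{1} (180) · r dr dθ.

Inner (r from 0 to 1): 90.
Outer (θ from 0 to 2π): 180π.

Therefore ∮_C F · dr = 180π.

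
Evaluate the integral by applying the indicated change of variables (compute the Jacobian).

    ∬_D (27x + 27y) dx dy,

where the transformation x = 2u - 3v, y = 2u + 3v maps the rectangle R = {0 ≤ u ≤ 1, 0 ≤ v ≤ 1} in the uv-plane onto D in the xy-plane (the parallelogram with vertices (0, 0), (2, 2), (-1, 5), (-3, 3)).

Compute the Jacobian determinant of (x, y) with respect to (u, v):

    ∂(x,y)/∂(u,v) = | 2  -3 | = (2)(3) - (-3)(2) = 12.
                   | 2  3 |

Its absolute value is |J| = 12 (the area scaling factor).

Substituting x = 2u - 3v, y = 2u + 3v into the integrand,

    27x + 27y → 108u,

so the integral becomes

    ∬_R (108u) · |J| du dv = ∫_0^1 ∫_0^1 (1296u) dv du.

Inner (v): 1296u.
Outer (u): 648.

Therefore ∬_D (27x + 27y) dx dy = 648.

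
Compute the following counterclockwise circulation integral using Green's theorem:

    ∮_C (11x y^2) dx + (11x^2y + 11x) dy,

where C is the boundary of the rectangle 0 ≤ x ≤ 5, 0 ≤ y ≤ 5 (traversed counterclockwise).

Green's theorem converts the closed line integral into a double integral over the enclosed region D:

    ∮_C P dx + Q dy = ∬_D (∂Q/∂x - ∂P/∂y) dA.

Here P = 11x y^2, Q = 11x^2y + 11x, so

    ∂Q/∂x = 22x y + 11,    ∂P/∂y = 22x y,
    ∂Q/∂x - ∂P/∂y = 11.

D is the region 0 ≤ x ≤ 5, 0 ≤ y ≤ 5. Evaluating the double integral:

    ∬_D (11) dA = ∫_0^{5} ∫_0^{5} (11) dy dx.

Inner (y from 0 to 5): 55.
Outer (x from 0 to 5): 275.

Therefore ∮_C P dx + Q dy = 275.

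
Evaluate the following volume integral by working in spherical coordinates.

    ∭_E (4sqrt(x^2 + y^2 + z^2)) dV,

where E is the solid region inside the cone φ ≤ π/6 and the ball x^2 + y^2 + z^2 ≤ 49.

In spherical coordinates, x = ρ sin(φ) cos(θ), y = ρ sin(φ) sin(θ), z = ρ cos(φ), and dV = ρ^2 sin(φ) dρ dφ dθ.

The integrand becomes 4ρ, so

    ∭_E (4sqrt(x^2 + y^2 + z^2)) dV = ∫_{0}^{2π} ∫_{0}^{π/6} ∫_{0}^{7} (4ρ) · ρ^2 sin(φ) dρ dφ dθ.

Inner (ρ): 2401sin(φ).
Middle (φ): 2401 - 2401sqrt(3)/2.
Outer (θ): 2401π (2 - sqrt(3)).

Therefore the triple integral equals 2401π (2 - sqrt(3)).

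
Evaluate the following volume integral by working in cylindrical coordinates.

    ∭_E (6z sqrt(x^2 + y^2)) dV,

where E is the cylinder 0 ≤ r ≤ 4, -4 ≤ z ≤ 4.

In cylindrical coordinates, x = r cos(θ), y = r sin(θ), z = z, and dV = r dr dθ dz.

The integrand becomes 6r z, so

    ∭_E (6z sqrt(x^2 + y^2)) dV = ∫_{0}^{2π} ∫_{0}^{4} ∫_{-4}^{4} (6r z) · r dz dr dθ.

Inner (z): 0.
Middle (r from 0 to 4): 0.
Outer (θ): 0.

Therefore the triple integral equals 0.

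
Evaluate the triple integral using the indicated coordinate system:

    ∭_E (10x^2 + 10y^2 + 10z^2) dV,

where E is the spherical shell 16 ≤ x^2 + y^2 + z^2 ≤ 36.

In spherical coordinates, x = ρ sin(φ) cos(θ), y = ρ sin(φ) sin(θ), z = ρ cos(φ), and dV = ρ^2 sin(φ) dρ dφ dθ.

The integrand becomes 10ρ^2, so

    ∭_E (10x^2 + 10y^2 + 10z^2) dV = ∫_{0}^{2π} ∫_{0}^{π} ∫_{4}^{6} (10ρ^2) · ρ^2 sin(φ) dρ dφ dθ.

Inner (ρ): 13504sin(φ).
Middle (φ): 27008.
Outer (θ): 54016π.

Therefore the triple integral equals 54016π.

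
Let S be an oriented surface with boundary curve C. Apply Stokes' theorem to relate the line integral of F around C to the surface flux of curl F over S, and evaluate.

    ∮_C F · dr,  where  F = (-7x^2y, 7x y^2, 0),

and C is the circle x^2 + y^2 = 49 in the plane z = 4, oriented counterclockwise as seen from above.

Let S be the flat disk x^2 + y^2 ≤ 49 in the plane z = 4, with upward unit normal n̂ = ẑ. By Stokes' theorem,

    ∮_C F · dr = ∬_S (∇ × F) · n̂ dS = ∬_D (curl F)_z dA,

where D is the disk x^2 + y^2 ≤ 49.

Compute the curl of F = (-7x^2y, 7x y^2, 0):
    (∇ × F)_x = ∂F_z/∂y - ∂F_y/∂z = 0,
    (∇ × F)_y = ∂F_x/∂z - ∂F_z/∂x = 0,
    (∇ × F)_z = ∂F_y/∂x - ∂F_x/∂y = 7x^2 + 7y^2.

On z = 4, (curl F)_z = 7x^2 + 7y^2.

Convert to polar (x = r cos θ, y = r sin θ, dA = r dr dθ); the integrand becomes 7r^2, so

    ∬_D (curl F)_z dA = ∫_0^{2π} ∫_0^{7} (7r^2) · r dr dθ.

Inner (r from 0 to 7): 16807/4.
Outer (θ from 0 to 2π): 16807π/2.

Therefore ∮_C F · dr = 16807π/2.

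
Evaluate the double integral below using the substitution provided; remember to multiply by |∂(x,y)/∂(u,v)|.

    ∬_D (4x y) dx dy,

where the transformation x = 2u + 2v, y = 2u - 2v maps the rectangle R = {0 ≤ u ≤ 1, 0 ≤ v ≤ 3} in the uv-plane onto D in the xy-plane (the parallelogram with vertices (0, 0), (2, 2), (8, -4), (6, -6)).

Compute the Jacobian determinant of (x, y) with respect to (u, v):

    ∂(x,y)/∂(u,v) = | 2  2 | = (2)(-2) - (2)(2) = -8.
                   | 2  -2 |

Its absolute value is |J| = 8 (the area scaling factor).

Substituting x = 2u + 2v, y = 2u - 2v into the integrand,

    4x y → 16u^2 - 16v^2,

so the integral becomes

    ∬_R (16u^2 - 16v^2) · |J| du dv = ∫_0^1 ∫_0^3 (128u^2 - 128v^2) dv du.

Inner (v): 384u^2 - 1152.
Outer (u): -1024.

Therefore ∬_D (4x y) dx dy = -1024.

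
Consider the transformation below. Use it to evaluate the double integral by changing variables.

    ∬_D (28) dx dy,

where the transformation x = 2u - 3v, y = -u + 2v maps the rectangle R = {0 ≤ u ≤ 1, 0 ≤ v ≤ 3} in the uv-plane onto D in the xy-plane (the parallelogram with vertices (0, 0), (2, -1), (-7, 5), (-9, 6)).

Compute the Jacobian determinant of (x, y) with respect to (u, v):

    ∂(x,y)/∂(u,v) = | 2  -3 | = (2)(2) - (-3)(-1) = 1.
                   | -1  2 |

Its absolute value is |J| = 1 (the area scaling factor).

Substituting x = 2u - 3v, y = -u + 2v into the integrand,

    28 → 28,

so the integral becomes

    ∬_R (28) · |J| du dv = ∫_0^1 ∫_0^3 (28) dv du.

Inner (v): 84.
Outer (u): 84.

Therefore ∬_D (28) dx dy = 84.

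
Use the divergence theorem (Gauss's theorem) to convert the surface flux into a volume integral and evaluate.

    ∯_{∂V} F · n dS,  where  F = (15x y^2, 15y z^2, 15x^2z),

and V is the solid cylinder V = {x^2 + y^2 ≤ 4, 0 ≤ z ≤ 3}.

By the divergence theorem,

    ∯_{∂V} F · n dS = ∭_V (∇ · F) dV.

Compute the divergence:
    ∇ · F = ∂F_x/∂x + ∂F_y/∂y + ∂F_z/∂z = 15y^2 + 15z^2 + 15x^2 = 15x^2 + 15y^2 + 15z^2.

In cylindrical coordinates, x = r cos(θ), y = r sin(θ), z = z, dV = r dr dθ dz, with 0 ≤ r ≤ 2, 0 ≤ θ ≤ 2π, 0 ≤ z ≤ 3.

The integrand, after substitution and multiplying by the volume element, becomes (15r^2 + 15z^2) · r, so

    ∭_V (∇·F) dV = ∫_0^{2π} ∫_0^{2} ∫_0^{3} (15r^2 + 15z^2) · r dz dr dθ.

Inner (z from 0 to 3): 45r (r^2 + 3).
Middle (r from 0 to 2): 450.
Outer (θ from 0 to 2π): 900π.

Therefore ∯_{∂V} F · n dS = 900π.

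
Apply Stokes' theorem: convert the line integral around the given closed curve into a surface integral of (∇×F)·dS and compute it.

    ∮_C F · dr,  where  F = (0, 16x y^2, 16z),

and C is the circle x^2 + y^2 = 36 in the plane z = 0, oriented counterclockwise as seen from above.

Let S be the flat disk x^2 + y^2 ≤ 36 in the plane z = 0, with upward unit normal n̂ = ẑ. By Stokes' theorem,

    ∮_C F · dr = ∬_S (∇ × F) · n̂ dS = ∬_D (curl F)_z dA,

where D is the disk x^2 + y^2 ≤ 36.

Compute the curl of F = (0, 16x y^2, 16z):
    (∇ × F)_x = ∂F_z/∂y - ∂F_y/∂z = 0,
    (∇ × F)_y = ∂F_x/∂z - ∂F_z/∂x = 0,
    (∇ × F)_z = ∂F_y/∂x - ∂F_x/∂y = 16y^2.

On z = 0, (curl F)_z = 16y^2.

Convert to polar (x = r cos θ, y = r sin θ, dA = r dr dθ); the integrand becomes 16r^2sin(θ)^2, so

    ∬_D (curl F)_z dA = ∫_0^{2π} ∫_0^{6} (16r^2sin(θ)^2) · r dr dθ.

Inner (r from 0 to 6): 5184sin(θ)^2.
Outer (θ from 0 to 2π): 5184π.

Therefore ∮_C F · dr = 5184π.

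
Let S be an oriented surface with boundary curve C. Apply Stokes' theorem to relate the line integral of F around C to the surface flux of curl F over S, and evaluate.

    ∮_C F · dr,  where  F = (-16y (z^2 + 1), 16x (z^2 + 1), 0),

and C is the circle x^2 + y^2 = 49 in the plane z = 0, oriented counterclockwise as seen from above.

Let S be the flat disk x^2 + y^2 ≤ 49 in the plane z = 0, with upward unit normal n̂ = ẑ. By Stokes' theorem,

    ∮_C F · dr = ∬_S (∇ × F) · n̂ dS = ∬_D (curl F)_z dA,

where D is the disk x^2 + y^2 ≤ 49.

Compute the curl of F = (-16y (z^2 + 1), 16x (z^2 + 1), 0):
    (∇ × F)_x = ∂F_z/∂y - ∂F_y/∂z = -32x z,
    (∇ × F)_y = ∂F_x/∂z - ∂F_z/∂x = -32y z,
    (∇ × F)_z = ∂F_y/∂x - ∂F_x/∂y = 32z^2 + 32.

On z = 0, (curl F)_z = 32.

Convert to polar (x = r cos θ, y = r sin θ, dA = r dr dθ); the integrand becomes 32, so

    ∬_D (curl F)_z dA = ∫_0^{2π} ∫_0^{7} (32) · r dr dθ.

Inner (r from 0 to 7): 784.
Outer (θ from 0 to 2π): 1568π.

Therefore ∮_C F · dr = 1568π.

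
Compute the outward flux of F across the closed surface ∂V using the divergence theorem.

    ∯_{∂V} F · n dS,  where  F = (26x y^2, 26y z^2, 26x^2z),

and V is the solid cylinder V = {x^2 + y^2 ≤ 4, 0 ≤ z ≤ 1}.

By the divergence theorem,

    ∯_{∂V} F · n dS = ∭_V (∇ · F) dV.

Compute the divergence:
    ∇ · F = ∂F_x/∂x + ∂F_y/∂y + ∂F_z/∂z = 26y^2 + 26z^2 + 26x^2 = 26x^2 + 26y^2 + 26z^2.

In cylindrical coordinates, x = r cos(θ), y = r sin(θ), z = z, dV = r dr dθ dz, with 0 ≤ r ≤ 2, 0 ≤ θ ≤ 2π, 0 ≤ z ≤ 1.

The integrand, after substitution and multiplying by the volume element, becomes (26r^2 + 26z^2) · r, so

    ∭_V (∇·F) dV = ∫_0^{2π} ∫_0^{2} ∫_0^{1} (26r^2 + 26z^2) · r dz dr dθ.

Inner (z from 0 to 1): 26r (r^2 + 1/3).
Middle (r from 0 to 2): 364/3.
Outer (θ from 0 to 2π): 728π/3.

Therefore ∯_{∂V} F · n dS = 728π/3.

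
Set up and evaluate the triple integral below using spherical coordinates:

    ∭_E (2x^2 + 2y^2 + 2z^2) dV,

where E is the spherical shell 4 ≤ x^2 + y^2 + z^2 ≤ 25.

In spherical coordinates, x = ρ sin(φ) cos(θ), y = ρ sin(φ) sin(θ), z = ρ cos(φ), and dV = ρ^2 sin(φ) dρ dφ dθ.

The integrand becomes 2ρ^2, so

    ∭_E (2x^2 + 2y^2 + 2z^2) dV = ∫_{0}^{2π} ∫_{0}^{π} ∫_{2}^{5} (2ρ^2) · ρ^2 sin(φ) dρ dφ dθ.

Inner (ρ): 6186sin(φ)/5.
Middle (φ): 12372/5.
Outer (θ): 24744π/5.

Therefore the triple integral equals 24744π/5.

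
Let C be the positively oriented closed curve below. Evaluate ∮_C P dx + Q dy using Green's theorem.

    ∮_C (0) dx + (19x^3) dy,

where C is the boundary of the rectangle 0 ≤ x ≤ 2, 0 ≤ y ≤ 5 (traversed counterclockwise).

Green's theorem converts the closed line integral into a double integral over the enclosed region D:

    ∮_C P dx + Q dy = ∬_D (∂Q/∂x - ∂P/∂y) dA.

Here P = 0, Q = 19x^3, so

    ∂Q/∂x = 57x^2,    ∂P/∂y = 0,
    ∂Q/∂x - ∂P/∂y = 57x^2.

D is the region 0 ≤ x ≤ 2, 0 ≤ y ≤ 5. Evaluating the double integral:

    ∬_D (57x^2) dA = ∫_0^{2} ∫_0^{5} (57x^2) dy dx.

Inner (y from 0 to 5): 285x^2.
Outer (x from 0 to 2): 760.

Therefore ∮_C P dx + Q dy = 760.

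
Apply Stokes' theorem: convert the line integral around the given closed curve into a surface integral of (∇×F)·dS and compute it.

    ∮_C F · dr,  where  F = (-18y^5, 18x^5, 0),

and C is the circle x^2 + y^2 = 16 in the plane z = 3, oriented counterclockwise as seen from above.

Let S be the flat disk x^2 + y^2 ≤ 16 in the plane z = 3, with upward unit normal n̂ = ẑ. By Stokes' theorem,

    ∮_C F · dr = ∬_S (∇ × F) · n̂ dS = ∬_D (curl F)_z dA,

where D is the disk x^2 + y^2 ≤ 16.

Compute the curl of F = (-18y^5, 18x^5, 0):
    (∇ × F)_x = ∂F_z/∂y - ∂F_y/∂z = 0,
    (∇ × F)_y = ∂F_x/∂z - ∂F_z/∂x = 0,
    (∇ × F)_z = ∂F_y/∂x - ∂F_x/∂y = 90x^4 + 90y^4.

On z = 3, (curl F)_z = 90x^4 + 90y^4.

Convert to polar (x = r cos θ, y = r sin θ, dA = r dr dθ); the integrand becomes 90r^4(sin(θ)^4 + cos(θ)^4), so

    ∬_D (curl F)_z dA = ∫_0^{2π} ∫_0^{4} (90r^4(sin(θ)^4 + cos(θ)^4)) · r dr dθ.

Inner (r from 0 to 4): 61440sin(θ)^4 + 61440cos(θ)^4.
Outer (θ from 0 to 2π): 92160π.

Therefore ∮_C F · dr = 92160π.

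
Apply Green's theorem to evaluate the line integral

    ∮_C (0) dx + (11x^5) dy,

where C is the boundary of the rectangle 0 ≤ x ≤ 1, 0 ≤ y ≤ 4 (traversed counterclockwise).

Green's theorem converts the closed line integral into a double integral over the enclosed region D:

    ∮_C P dx + Q dy = ∬_D (∂Q/∂x - ∂P/∂y) dA.

Here P = 0, Q = 11x^5, so

    ∂Q/∂x = 55x^4,    ∂P/∂y = 0,
    ∂Q/∂x - ∂P/∂y = 55x^4.

D is the region 0 ≤ x ≤ 1, 0 ≤ y ≤ 4. Evaluating the double integral:

    ∬_D (55x^4) dA = ∫_0^{1} ∫_0^{4} (55x^4) dy dx.

Inner (y from 0 to 4): 220x^4.
Outer (x from 0 to 1): 44.

Therefore ∮_C P dx + Q dy = 44.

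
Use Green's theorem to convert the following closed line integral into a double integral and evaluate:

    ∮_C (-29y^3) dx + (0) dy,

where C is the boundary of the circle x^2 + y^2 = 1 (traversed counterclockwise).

Green's theorem converts the closed line integral into a double integral over the enclosed region D:

    ∮_C P dx + Q dy = ∬_D (∂Q/∂x - ∂P/∂y) dA.

Here P = -29y^3, Q = 0, so

    ∂Q/∂x = 0,    ∂P/∂y = -87y^2,
    ∂Q/∂x - ∂P/∂y = 87y^2.

D is the region x^2 + y^2 ≤ 1. Evaluating the double integral:

In polar coordinates (x = r cos θ, y = r sin θ, dA = r dr dθ) the integrand becomes 87r^2sin(θ)^2, so

    ∬_D (87y^2) dA = ∫_0^{2π} ∫_0^{1} (87r^2sin(θ)^2) · r dr dθ.

Inner (r from 0 to 1): 87sin(θ)^2/4.
Outer (θ from 0 to 2π): 87π/4.

Therefore ∮_C P dx + Q dy = 87π/4.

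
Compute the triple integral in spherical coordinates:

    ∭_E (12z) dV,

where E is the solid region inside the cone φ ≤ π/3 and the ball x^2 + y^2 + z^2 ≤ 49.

In spherical coordinates, x = ρ sin(φ) cos(θ), y = ρ sin(φ) sin(θ), z = ρ cos(φ), and dV = ρ^2 sin(φ) dρ dφ dθ.

The integrand becomes 12ρ cos(φ), so

    ∭_E (12z) dV = ∫_{0}^{2π} ∫_{0}^{π/3} ∫_{0}^{7} (12ρ cos(φ)) · ρ^2 sin(φ) dρ dφ dθ.

Inner (ρ): 7203sin(2φ)/2.
Middle (φ): 21609/8.
Outer (θ): 21609π/4.

Therefore the triple integral equals 21609π/4.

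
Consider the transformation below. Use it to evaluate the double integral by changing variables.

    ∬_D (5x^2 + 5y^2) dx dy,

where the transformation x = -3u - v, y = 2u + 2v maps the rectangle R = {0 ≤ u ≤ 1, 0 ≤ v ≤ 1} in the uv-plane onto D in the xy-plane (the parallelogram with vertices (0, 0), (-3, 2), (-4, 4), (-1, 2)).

Compute the Jacobian determinant of (x, y) with respect to (u, v):

    ∂(x,y)/∂(u,v) = | -3  -1 | = (-3)(2) - (-1)(2) = -4.
                   | 2  2 |

Its absolute value is |J| = 4 (the area scaling factor).

Substituting x = -3u - v, y = 2u + 2v into the integrand,

    5x^2 + 5y^2 → 65u^2 + 70u v + 25v^2,

so the integral becomes

    ∬_R (65u^2 + 70u v + 25v^2) · |J| du dv = ∫_0^1 ∫_0^1 (260u^2 + 280u v + 100v^2) dv du.

Inner (v): 260u^2 + 140u + 100/3.
Outer (u): 190.

Therefore ∬_D (5x^2 + 5y^2) dx dy = 190.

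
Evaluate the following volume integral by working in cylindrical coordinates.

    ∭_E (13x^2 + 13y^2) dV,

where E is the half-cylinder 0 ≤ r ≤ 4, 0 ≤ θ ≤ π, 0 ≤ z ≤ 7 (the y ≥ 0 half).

In cylindrical coordinates, x = r cos(θ), y = r sin(θ), z = z, and dV = r dr dθ dz.

The integrand becomes 13r^2, so

    ∭_E (13x^2 + 13y^2) dV = ∫_{0}^{π} ∫_{0}^{4} ∫_{0}^{7} (13r^2) · r dz dr dθ.

Inner (z): 91r^3.
Middle (r from 0 to 4): 5824.
Outer (θ): 5824π.

Therefore the triple integral equals 5824π.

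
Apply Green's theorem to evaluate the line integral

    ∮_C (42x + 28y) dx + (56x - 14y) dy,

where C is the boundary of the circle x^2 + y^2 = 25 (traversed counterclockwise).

Green's theorem converts the closed line integral into a double integral over the enclosed region D:

    ∮_C P dx + Q dy = ∬_D (∂Q/∂x - ∂P/∂y) dA.

Here P = 42x + 28y, Q = 56x - 14y, so

    ∂Q/∂x = 56,    ∂P/∂y = 28,
    ∂Q/∂x - ∂P/∂y = 28.

D is the region x^2 + y^2 ≤ 25. Evaluating the double integral:

In polar coordinates (x = r cos θ, y = r sin θ, dA = r dr dθ) the integrand becomes 28, so

    ∬_D (28) dA = ∫_0^{2π} ∫_0^{5} (28) · r dr dθ.

Inner (r from 0 to 5): 350.
Outer (θ from 0 to 2π): 700π.

Therefore ∮_C P dx + Q dy = 700π.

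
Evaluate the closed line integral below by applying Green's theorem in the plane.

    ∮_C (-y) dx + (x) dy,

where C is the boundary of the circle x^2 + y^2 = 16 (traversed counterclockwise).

Green's theorem converts the closed line integral into a double integral over the enclosed region D:

    ∮_C P dx + Q dy = ∬_D (∂Q/∂x - ∂P/∂y) dA.

Here P = -y, Q = x, so

    ∂Q/∂x = 1,    ∂P/∂y = -1,
    ∂Q/∂x - ∂P/∂y = 2.

D is the region x^2 + y^2 ≤ 16. Evaluating the double integral:

In polar coordinates (x = r cos θ, y = r sin θ, dA = r dr dθ) the integrand becomes 2, so

    ∬_D (2) dA = ∫_0^{2π} ∫_0^{4} (2) · r dr dθ.

Inner (r from 0 to 4): 16.
Outer (θ from 0 to 2π): 32π.

Therefore ∮_C P dx + Q dy = 32π.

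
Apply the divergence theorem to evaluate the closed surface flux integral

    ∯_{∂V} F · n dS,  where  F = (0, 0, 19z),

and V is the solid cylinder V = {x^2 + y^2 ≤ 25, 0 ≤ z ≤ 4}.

By the divergence theorem,

    ∯_{∂V} F · n dS = ∭_V (∇ · F) dV.

Compute the divergence:
    ∇ · F = ∂F_x/∂x + ∂F_y/∂y + ∂F_z/∂z = 0 + 0 + 19 = 19.

In cylindrical coordinates, x = r cos(θ), y = r sin(θ), z = z, dV = r dr dθ dz, with 0 ≤ r ≤ 5, 0 ≤ θ ≤ 2π, 0 ≤ z ≤ 4.

The integrand, after substitution and multiplying by the volume element, becomes (19) · r, so

    ∭_V (∇·F) dV = ∫_0^{2π} ∫_0^{5} ∫_0^{4} (19) · r dz dr dθ.

Inner (z from 0 to 4): 76r.
Middle (r from 0 to 5): 950.
Outer (θ from 0 to 2π): 1900π.

Therefore ∯_{∂V} F · n dS = 1900π.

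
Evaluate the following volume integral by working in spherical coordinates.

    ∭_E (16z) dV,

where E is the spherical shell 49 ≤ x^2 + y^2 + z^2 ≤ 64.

In spherical coordinates, x = ρ sin(φ) cos(θ), y = ρ sin(φ) sin(θ), z = ρ cos(φ), and dV = ρ^2 sin(φ) dρ dφ dθ.

The integrand becomes 16ρ cos(φ), so

    ∭_E (16z) dV = ∫_{0}^{2π} ∫_{0}^{π} ∫_{7}^{8} (16ρ cos(φ)) · ρ^2 sin(φ) dρ dφ dθ.

Inner (ρ): 3390sin(2φ).
Middle (φ): 0.
Outer (θ): 0.

Therefore the triple integral equals 0.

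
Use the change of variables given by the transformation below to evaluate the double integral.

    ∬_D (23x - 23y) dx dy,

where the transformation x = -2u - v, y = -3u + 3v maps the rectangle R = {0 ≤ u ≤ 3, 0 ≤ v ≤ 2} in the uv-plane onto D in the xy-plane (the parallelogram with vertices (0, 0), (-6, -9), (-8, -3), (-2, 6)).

Compute the Jacobian determinant of (x, y) with respect to (u, v):

    ∂(x,y)/∂(u,v) = | -2  -1 | = (-2)(3) - (-1)(-3) = -9.
                   | -3  3 |

Its absolute value is |J| = 9 (the area scaling factor).

Substituting x = -2u - v, y = -3u + 3v into the integrand,

    23x - 23y → 23u - 92v,

so the integral becomes

    ∬_R (23u - 92v) · |J| du dv = ∫_0^3 ∫_0^2 (207u - 828v) dv du.

Inner (v): 414u - 1656.
Outer (u): -3105.

Therefore ∬_D (23x - 23y) dx dy = -3105.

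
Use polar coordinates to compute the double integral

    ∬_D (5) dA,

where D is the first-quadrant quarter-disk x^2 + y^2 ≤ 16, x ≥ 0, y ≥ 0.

The region D is 0 ≤ r ≤ 4, 0 ≤ θ ≤ π/2 in polar coordinates, where x = r cos(θ), y = r sin(θ), and dA = r dr dθ.

Under the substitution, the integrand becomes 5, so

    ∬_D (5) dA = ∫_{0}^{π/2} ∫_{0}^{4} (5) · r dr dθ.

Inner integral (in r): ∫_{0}^{4} (5) · r dr = 40.

Outer integral (in θ): ∫_{0}^{π/2} (40) dθ = 20π.

Therefore ∬_D (5) dA = 20π.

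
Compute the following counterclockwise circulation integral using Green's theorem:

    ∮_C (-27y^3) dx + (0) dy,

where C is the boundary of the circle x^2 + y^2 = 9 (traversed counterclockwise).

Green's theorem converts the closed line integral into a double integral over the enclosed region D:

    ∮_C P dx + Q dy = ∬_D (∂Q/∂x - ∂P/∂y) dA.

Here P = -27y^3, Q = 0, so

    ∂Q/∂x = 0,    ∂P/∂y = -81y^2,
    ∂Q/∂x - ∂P/∂y = 81y^2.

D is the region x^2 + y^2 ≤ 9. Evaluating the double integral:

In polar coordinates (x = r cos θ, y = r sin θ, dA = r dr dθ) the integrand becomes 81r^2sin(θ)^2, so

    ∬_D (81y^2) dA = ∫_0^{2π} ∫_0^{3} (81r^2sin(θ)^2) · r dr dθ.

Inner (r from 0 to 3): 6561sin(θ)^2/4.
Outer (θ from 0 to 2π): 6561π/4.

Therefore ∮_C P dx + Q dy = 6561π/4.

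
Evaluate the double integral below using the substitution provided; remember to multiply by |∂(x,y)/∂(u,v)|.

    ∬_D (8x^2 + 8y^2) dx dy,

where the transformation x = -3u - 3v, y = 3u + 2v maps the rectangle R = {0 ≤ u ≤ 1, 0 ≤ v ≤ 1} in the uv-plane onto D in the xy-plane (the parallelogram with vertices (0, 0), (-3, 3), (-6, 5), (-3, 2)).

Compute the Jacobian determinant of (x, y) with respect to (u, v):

    ∂(x,y)/∂(u,v) = | -3  -3 | = (-3)(2) - (-3)(3) = 3.
                   | 3  2 |

Its absolute value is |J| = 3 (the area scaling factor).

Substituting x = -3u - 3v, y = 3u + 2v into the integrand,

    8x^2 + 8y^2 → 144u^2 + 240u v + 104v^2,

so the integral becomes

    ∬_R (144u^2 + 240u v + 104v^2) · |J| du dv = ∫_0^1 ∫_0^1 (432u^2 + 720u v + 312v^2) dv du.

Inner (v): 432u^2 + 360u + 104.
Outer (u): 428.

Therefore ∬_D (8x^2 + 8y^2) dx dy = 428.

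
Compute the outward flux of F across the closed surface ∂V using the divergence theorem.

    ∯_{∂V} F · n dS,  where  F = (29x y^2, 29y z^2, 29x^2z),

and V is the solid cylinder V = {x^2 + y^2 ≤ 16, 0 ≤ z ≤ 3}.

By the divergence theorem,

    ∯_{∂V} F · n dS = ∭_V (∇ · F) dV.

Compute the divergence:
    ∇ · F = ∂F_x/∂x + ∂F_y/∂y + ∂F_z/∂z = 29y^2 + 29z^2 + 29x^2 = 29x^2 + 29y^2 + 29z^2.

In cylindrical coordinates, x = r cos(θ), y = r sin(θ), z = z, dV = r dr dθ dz, with 0 ≤ r ≤ 4, 0 ≤ θ ≤ 2π, 0 ≤ z ≤ 3.

The integrand, after substitution and multiplying by the volume element, becomes (29r^2 + 29z^2) · r, so

    ∭_V (∇·F) dV = ∫_0^{2π} ∫_0^{4} ∫_0^{3} (29r^2 + 29z^2) · r dz dr dθ.

Inner (z from 0 to 3): 87r (r^2 + 3).
Middle (r from 0 to 4): 7656.
Outer (θ from 0 to 2π): 15312π.

Therefore ∯_{∂V} F · n dS = 15312π.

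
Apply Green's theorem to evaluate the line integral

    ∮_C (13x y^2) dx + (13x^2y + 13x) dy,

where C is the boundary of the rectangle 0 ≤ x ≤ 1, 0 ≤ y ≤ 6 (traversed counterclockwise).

Green's theorem converts the closed line integral into a double integral over the enclosed region D:

    ∮_C P dx + Q dy = ∬_D (∂Q/∂x - ∂P/∂y) dA.

Here P = 13x y^2, Q = 13x^2y + 13x, so

    ∂Q/∂x = 26x y + 13,    ∂P/∂y = 26x y,
    ∂Q/∂x - ∂P/∂y = 13.

D is the region 0 ≤ x ≤ 1, 0 ≤ y ≤ 6. Evaluating the double integral:

    ∬_D (13) dA = ∫_0^{1} ∫_0^{6} (13) dy dx.

Inner (y from 0 to 6): 78.
Outer (x from 0 to 1): 78.

Therefore ∮_C P dx + Q dy = 78.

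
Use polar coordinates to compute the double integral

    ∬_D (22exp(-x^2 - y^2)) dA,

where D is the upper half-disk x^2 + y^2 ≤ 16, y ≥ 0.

The region D is 0 ≤ r ≤ 4, 0 ≤ θ ≤ π in polar coordinates, where x = r cos(θ), y = r sin(θ), and dA = r dr dθ.

Under the substitution, the integrand becomes 22exp(-r^2), so

    ∬_D (22exp(-x^2 - y^2)) dA = ∫_{0}^{π} ∫_{0}^{4} (22exp(-r^2)) · r dr dθ.

Inner integral (in r): ∫_{0}^{4} (22exp(-r^2)) · r dr = 11 - 11exp(-16).

Outer integral (in θ): ∫_{0}^{π} (11 - 11exp(-16)) dθ = -11π exp(-16) + 11π.

Therefore ∬_D (22exp(-x^2 - y^2)) dA = -11π exp(-16) + 11π.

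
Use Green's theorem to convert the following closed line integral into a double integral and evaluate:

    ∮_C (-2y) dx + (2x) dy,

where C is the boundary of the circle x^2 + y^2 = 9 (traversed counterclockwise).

Green's theorem converts the closed line integral into a double integral over the enclosed region D:

    ∮_C P dx + Q dy = ∬_D (∂Q/∂x - ∂P/∂y) dA.

Here P = -2y, Q = 2x, so

    ∂Q/∂x = 2,    ∂P/∂y = -2,
    ∂Q/∂x - ∂P/∂y = 4.

D is the region x^2 + y^2 ≤ 9. Evaluating the double integral:

In polar coordinates (x = r cos θ, y = r sin θ, dA = r dr dθ) the integrand becomes 4, so

    ∬_D (4) dA = ∫_0^{2π} ∫_0^{3} (4) · r dr dθ.

Inner (r from 0 to 3): 18.
Outer (θ from 0 to 2π): 36π.

Therefore ∮_C P dx + Q dy = 36π.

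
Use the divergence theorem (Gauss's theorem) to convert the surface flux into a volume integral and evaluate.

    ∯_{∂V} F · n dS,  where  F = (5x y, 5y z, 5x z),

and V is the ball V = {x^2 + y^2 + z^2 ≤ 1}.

By the divergence theorem,

    ∯_{∂V} F · n dS = ∭_V (∇ · F) dV.

Compute the divergence:
    ∇ · F = ∂F_x/∂x + ∂F_y/∂y + ∂F_z/∂z = 5y + 5z + 5x = 5x + 5y + 5z.

In spherical coordinates, x = ρ sin(φ) cos(θ), y = ρ sin(φ) sin(θ), z = ρ cos(φ), dV = ρ^2 sin(φ) dρ dφ dθ, with 0 ≤ ρ ≤ 1, 0 ≤ φ ≤ π, 0 ≤ θ ≤ 2π.

The integrand, after substitution and multiplying by the volume element, becomes (5ρ (sqrt(2)sin(φ)sin(θ + π/4) + cos(φ))) · ρ^2 sin(φ), so

    ∭_V (∇·F) dV = ∫_0^{2π} ∫_0^{π} ∫_0^{1} (5ρ (sqrt(2)sin(φ)sin(θ + π/4) + cos(φ))) · ρ^2 sin(φ) dρ dφ dθ.

Inner (ρ from 0 to 1): 5(sqrt(2)sin(φ)sin(θ + π/4) + cos(φ))sin(φ)/4.
Middle (φ from 0 to π): 5sqrt(2)π sin(θ + π/4)/8.
Outer (θ from 0 to 2π): 0.

Therefore ∯_{∂V} F · n dS = 0.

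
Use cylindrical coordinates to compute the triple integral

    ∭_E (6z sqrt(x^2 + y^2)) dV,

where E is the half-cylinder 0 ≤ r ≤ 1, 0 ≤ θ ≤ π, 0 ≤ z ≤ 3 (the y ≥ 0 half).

In cylindrical coordinates, x = r cos(θ), y = r sin(θ), z = z, and dV = r dr dθ dz.

The integrand becomes 6r z, so

    ∭_E (6z sqrt(x^2 + y^2)) dV = ∫_{0}^{π} ∫_{0}^{1} ∫_{0}^{3} (6r z) · r dz dr dθ.

Inner (z): 27r^2.
Middle (r from 0 to 1): 9.
Outer (θ): 9π.

Therefore the triple integral equals 9π.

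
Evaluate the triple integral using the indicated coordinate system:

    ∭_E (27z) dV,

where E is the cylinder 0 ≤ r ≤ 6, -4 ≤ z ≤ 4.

In cylindrical coordinates, x = r cos(θ), y = r sin(θ), z = z, and dV = r dr dθ dz.

The integrand becomes 27z, so

    ∭_E (27z) dV = ∫_{0}^{2π} ∫_{0}^{6} ∫_{-4}^{4} (27z) · r dz dr dθ.

Inner (z): 0.
Middle (r from 0 to 6): 0.
Outer (θ): 0.

Therefore the triple integral equals 0.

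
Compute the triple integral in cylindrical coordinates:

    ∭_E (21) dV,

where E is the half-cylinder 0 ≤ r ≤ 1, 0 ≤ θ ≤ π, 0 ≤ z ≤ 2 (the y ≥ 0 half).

In cylindrical coordinates, x = r cos(θ), y = r sin(θ), z = z, and dV = r dr dθ dz.

The integrand becomes 21, so

    ∭_E (21) dV = ∫_{0}^{π} ∫_{0}^{1} ∫_{0}^{2} (21) · r dz dr dθ.

Inner (z): 42r.
Middle (r from 0 to 1): 21.
Outer (θ): 21π.

Therefore the triple integral equals 21π.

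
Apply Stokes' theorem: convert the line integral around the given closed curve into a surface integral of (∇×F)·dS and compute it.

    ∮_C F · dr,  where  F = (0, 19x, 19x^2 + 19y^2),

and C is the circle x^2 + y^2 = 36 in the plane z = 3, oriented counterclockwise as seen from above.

Let S be the flat disk x^2 + y^2 ≤ 36 in the plane z = 3, with upward unit normal n̂ = ẑ. By Stokes' theorem,

    ∮_C F · dr = ∬_S (∇ × F) · n̂ dS = ∬_D (curl F)_z dA,

where D is the disk x^2 + y^2 ≤ 36.

Compute the curl of F = (0, 19x, 19x^2 + 19y^2):
    (∇ × F)_x = ∂F_z/∂y - ∂F_y/∂z = 38y,
    (∇ × F)_y = ∂F_x/∂z - ∂F_z/∂x = -38x,
    (∇ × F)_z = ∂F_y/∂x - ∂F_x/∂y = 19.

On z = 3, (curl F)_z = 19.

Convert to polar (x = r cos θ, y = r sin θ, dA = r dr dθ); the integrand becomes 19, so

    ∬_D (curl F)_z dA = ∫_0^{2π} ∫_0^{6} (19) · r dr dθ.

Inner (r from 0 to 6): 342.
Outer (θ from 0 to 2π): 684π.

Therefore ∮_C F · dr = 684π.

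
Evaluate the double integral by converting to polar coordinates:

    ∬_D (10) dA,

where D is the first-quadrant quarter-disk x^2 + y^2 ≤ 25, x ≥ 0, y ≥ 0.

The region D is 0 ≤ r ≤ 5, 0 ≤ θ ≤ π/2 in polar coordinates, where x = r cos(θ), y = r sin(θ), and dA = r dr dθ.

Under the substitution, the integrand becomes 10, so

    ∬_D (10) dA = ∫_{0}^{π/2} ∫_{0}^{5} (10) · r dr dθ.

Inner integral (in r): ∫_{0}^{5} (10) · r dr = 125.

Outer integral (in θ): ∫_{0}^{π/2} (125) dθ = 125π/2.

Therefore ∬_D (10) dA = 125π/2.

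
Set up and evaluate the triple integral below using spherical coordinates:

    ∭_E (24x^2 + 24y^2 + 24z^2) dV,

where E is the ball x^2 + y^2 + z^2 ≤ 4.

In spherical coordinates, x = ρ sin(φ) cos(θ), y = ρ sin(φ) sin(θ), z = ρ cos(φ), and dV = ρ^2 sin(φ) dρ dφ dθ.

The integrand becomes 24ρ^2, so

    ∭_E (24x^2 + 24y^2 + 24z^2) dV = ∫_{0}^{2π} ∫_{0}^{π} ∫_{0}^{2} (24ρ^2) · ρ^2 sin(φ) dρ dφ dθ.

Inner (ρ): 768sin(φ)/5.
Middle (φ): 1536/5.
Outer (θ): 3072π/5.

Therefore the triple integral equals 3072π/5.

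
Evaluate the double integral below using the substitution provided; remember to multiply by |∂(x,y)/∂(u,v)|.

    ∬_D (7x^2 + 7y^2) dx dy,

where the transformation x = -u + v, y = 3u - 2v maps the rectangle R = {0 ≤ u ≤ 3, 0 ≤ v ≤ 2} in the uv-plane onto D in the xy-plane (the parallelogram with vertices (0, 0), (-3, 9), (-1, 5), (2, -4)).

Compute the Jacobian determinant of (x, y) with respect to (u, v):

    ∂(x,y)/∂(u,v) = | -1  1 | = (-1)(-2) - (1)(3) = -1.
                   | 3  -2 |

Its absolute value is |J| = 1 (the area scaling factor).

Substituting x = -u + v, y = 3u - 2v into the integrand,

    7x^2 + 7y^2 → 70u^2 - 98u v + 35v^2,

so the integral becomes

    ∬_R (70u^2 - 98u v + 35v^2) · |J| du dv = ∫_0^3 ∫_0^2 (70u^2 - 98u v + 35v^2) dv du.

Inner (v): 140u^2 - 196u + 280/3.
Outer (u): 658.

Therefore ∬_D (7x^2 + 7y^2) dx dy = 658.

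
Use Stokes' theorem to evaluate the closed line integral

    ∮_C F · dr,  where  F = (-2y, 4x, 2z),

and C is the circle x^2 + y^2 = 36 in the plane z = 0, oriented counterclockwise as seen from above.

Let S be the flat disk x^2 + y^2 ≤ 36 in the plane z = 0, with upward unit normal n̂ = ẑ. By Stokes' theorem,

    ∮_C F · dr = ∬_S (∇ × F) · n̂ dS = ∬_D (curl F)_z dA,

where D is the disk x^2 + y^2 ≤ 36.

Compute the curl of F = (-2y, 4x, 2z):
    (∇ × F)_x = ∂F_z/∂y - ∂F_y/∂z = 0,
    (∇ × F)_y = ∂F_x/∂z - ∂F_z/∂x = 0,
    (∇ × F)_z = ∂F_y/∂x - ∂F_x/∂y = 6.

On z = 0, (curl F)_z = 6.

Convert to polar (x = r cos θ, y = r sin θ, dA = r dr dθ); the integrand becomes 6, so

    ∬_D (curl F)_z dA = ∫_0^{2π} ∫_0^{6} (6) · r dr dθ.

Inner (r from 0 to 6): 108.
Outer (θ from 0 to 2π): 216π.

Therefore ∮_C F · dr = 216π.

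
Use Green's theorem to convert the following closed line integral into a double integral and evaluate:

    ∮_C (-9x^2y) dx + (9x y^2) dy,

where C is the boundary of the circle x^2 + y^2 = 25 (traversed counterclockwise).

Green's theorem converts the closed line integral into a double integral over the enclosed region D:

    ∮_C P dx + Q dy = ∬_D (∂Q/∂x - ∂P/∂y) dA.

Here P = -9x^2y, Q = 9x y^2, so

    ∂Q/∂x = 9y^2,    ∂P/∂y = -9x^2,
    ∂Q/∂x - ∂P/∂y = 9x^2 + 9y^2.

D is the region x^2 + y^2 ≤ 25. Evaluating the double integral:

In polar coordinates (x = r cos θ, y = r sin θ, dA = r dr dθ) the integrand becomes 9r^2, so

    ∬_D (9x^2 + 9y^2) dA = ∫_0^{2π} ∫_0^{5} (9r^2) · r dr dθ.

Inner (r from 0 to 5): 5625/4.
Outer (θ from 0 to 2π): 5625π/2.

Therefore ∮_C P dx + Q dy = 5625π/2.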